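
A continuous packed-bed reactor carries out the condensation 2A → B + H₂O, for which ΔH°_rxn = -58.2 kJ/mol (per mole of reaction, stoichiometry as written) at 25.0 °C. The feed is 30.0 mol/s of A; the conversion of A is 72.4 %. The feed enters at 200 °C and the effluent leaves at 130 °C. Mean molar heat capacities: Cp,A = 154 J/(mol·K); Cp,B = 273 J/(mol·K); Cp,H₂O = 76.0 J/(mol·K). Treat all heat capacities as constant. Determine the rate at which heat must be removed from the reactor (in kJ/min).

Q_out = 54500 kJ/min

Extent of reaction ξ = 0.724 × 30.0 / 2 = 10.86 mol/s
Reaction term: ξ·ΔH°_rxn = 10.86 × -58.2 = -632.05 kJ/s
Sensible, feed 200→25 °C: -808.5 kJ/s
Outlet flows (mol/s): A 8.28, B 10.86, H₂O 10.86
Sensible, products 25→130 °C: 531.85 kJ/s
Q = ΔH = -908.7 kJ/s = -908.7 kW
Heat removed = 54522 kJ/min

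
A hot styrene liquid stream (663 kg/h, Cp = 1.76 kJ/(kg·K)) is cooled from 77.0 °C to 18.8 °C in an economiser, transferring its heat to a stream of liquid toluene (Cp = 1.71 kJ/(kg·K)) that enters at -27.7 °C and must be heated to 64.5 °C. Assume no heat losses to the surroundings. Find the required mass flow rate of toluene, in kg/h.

ṁ_c = 431 kg/h

Heat released by hot stream: Q = 663 × 1.76 × (77.0 − 18.8) = 67912 kJ/h
Energy balance on cold side (adiabatic exchanger): Q = ṁ_c·Cp_c·(T_c,out − T_c,in)
ṁ_c = 67912 / [1.71 × (64.5 − -27.7)] = 430.75 kg/h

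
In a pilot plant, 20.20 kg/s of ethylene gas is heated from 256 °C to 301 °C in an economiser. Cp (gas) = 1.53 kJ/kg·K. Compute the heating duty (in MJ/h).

Q = 5010 MJ/h

Q = ṁ·Cp·ΔT = 20.20 × 1.53 × (301 − 256) = 1390.8 kJ/s
Heating duty = 5006.8 MJ/h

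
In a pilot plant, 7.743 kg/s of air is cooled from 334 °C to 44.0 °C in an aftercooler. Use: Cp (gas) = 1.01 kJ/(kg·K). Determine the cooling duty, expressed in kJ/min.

Q_c = 136000 kJ/min

Q = ṁ·Cp·ΔT = 7.743 × 1.01 × (44.0 − 334) = -2267.9 kJ/s
Cooling duty = 136080 kJ/min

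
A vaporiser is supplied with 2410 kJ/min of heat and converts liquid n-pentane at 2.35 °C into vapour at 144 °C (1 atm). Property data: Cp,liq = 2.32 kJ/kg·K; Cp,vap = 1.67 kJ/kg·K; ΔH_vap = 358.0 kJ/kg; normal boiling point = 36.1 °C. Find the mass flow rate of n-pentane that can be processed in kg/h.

ṁ = 235 kg/h

Δh = 2.32×(36.1−2.35) + 358.0 + 1.67×(144−36.1) = 616.49 kJ/kg
Q = 2410 kJ/min = 40.167 kJ/s = 144600 kJ/h
ṁ = Q/Δh = 144600 / 616.49 = 234.55 kg/h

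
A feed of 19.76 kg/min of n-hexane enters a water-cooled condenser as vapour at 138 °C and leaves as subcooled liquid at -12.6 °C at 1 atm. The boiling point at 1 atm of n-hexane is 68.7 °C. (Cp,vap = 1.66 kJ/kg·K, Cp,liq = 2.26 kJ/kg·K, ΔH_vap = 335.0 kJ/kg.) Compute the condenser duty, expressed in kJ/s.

Q_c = 209 kJ/s

vapour 138→68.7 °C: -115.04 kJ/kg
condensation at 68.7 °C: -335 kJ/kg
liquid 68.7→-12.6 °C: -183.74 kJ/kg
Δh = -115.04 + -335 + -183.74 = -633.78 kJ/kg
Q = ṁ·Δh = 19.76 kg/min × -633.78 kJ/kg = -12523 kJ/min
|Q| = 208.72 kW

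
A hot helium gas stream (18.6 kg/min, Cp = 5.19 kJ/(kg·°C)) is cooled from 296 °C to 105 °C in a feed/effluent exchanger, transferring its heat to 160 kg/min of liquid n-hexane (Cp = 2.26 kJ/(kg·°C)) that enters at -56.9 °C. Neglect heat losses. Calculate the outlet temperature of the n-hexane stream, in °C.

Heat released by hot stream: Q = 18.6 × 5.19 × (296 − 105) = 18438 kJ/min
Energy balance on cold side (adiabatic exchanger): Q = ṁ_c·Cp_c·(T_c,out − T_c,in)
T_c,out = -56.9 + 18438/(160 × 2.26) = -5.91 °C

T_c,out = -5.91 °C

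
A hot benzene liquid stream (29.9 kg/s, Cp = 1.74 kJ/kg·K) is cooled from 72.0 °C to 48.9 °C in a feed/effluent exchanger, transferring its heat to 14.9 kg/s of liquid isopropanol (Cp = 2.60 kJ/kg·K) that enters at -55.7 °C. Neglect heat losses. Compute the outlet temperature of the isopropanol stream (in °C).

Heat released by hot stream: Q = 29.9 × 1.74 × (72.0 − 48.9) = 1201.8 kJ/s
Energy balance on cold side (adiabatic exchanger): Q = ṁ_c·Cp_c·(T_c,out − T_c,in)
T_c,out = -55.7 + 1201.8/(14.9 × 2.60) = -24.678 °C

T_c,out = -24.7 °C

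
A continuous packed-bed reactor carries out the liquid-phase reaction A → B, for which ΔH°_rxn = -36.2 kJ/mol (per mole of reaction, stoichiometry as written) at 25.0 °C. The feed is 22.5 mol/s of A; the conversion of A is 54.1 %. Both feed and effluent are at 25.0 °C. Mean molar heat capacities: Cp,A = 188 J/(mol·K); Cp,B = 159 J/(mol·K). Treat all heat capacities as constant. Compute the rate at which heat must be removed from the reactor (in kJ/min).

Extent of reaction ξ = 0.541 × 22.5 = 12.173 mol/s
Reaction term: ξ·ΔH°_rxn = 12.173 × -36.2 = -440.64 kJ/s
Q = ΔH = -440.64 kJ/s = -440.64 kW
Heat removed = 26439 kJ/min

Q_out = 26400 kJ/min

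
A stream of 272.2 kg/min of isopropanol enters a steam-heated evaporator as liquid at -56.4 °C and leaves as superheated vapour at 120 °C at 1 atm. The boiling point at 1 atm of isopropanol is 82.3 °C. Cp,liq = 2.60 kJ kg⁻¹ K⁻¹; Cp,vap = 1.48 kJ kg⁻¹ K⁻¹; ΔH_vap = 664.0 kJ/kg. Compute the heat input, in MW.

Q = 4.90 MW

liquid -56.4→82.3 °C: 360.62 kJ/kg
vaporisation at 82.3 °C: 664 kJ/kg
vapour 82.3→120 °C: 55.796 kJ/kg
Δh = 360.62 + 664 + 55.796 = 1080.4 kJ/kg
Q = ṁ·Δh = 272.2 kg/min × 1080.4 kJ/kg = 294090 kJ/min
|Q| = 4901.5 kW = 4.9015 MW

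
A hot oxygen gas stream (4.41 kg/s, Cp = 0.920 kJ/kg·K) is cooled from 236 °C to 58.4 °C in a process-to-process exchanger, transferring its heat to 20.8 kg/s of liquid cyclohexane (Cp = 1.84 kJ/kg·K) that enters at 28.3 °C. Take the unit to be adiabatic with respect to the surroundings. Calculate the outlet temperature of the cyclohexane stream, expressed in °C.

T_c,out = 47.1 °C

Heat released by hot stream: Q = 4.41 × 0.920 × (236 − 58.4) = 720.56 kJ/s
Energy balance on cold side (adiabatic exchanger): Q = ṁ_c·Cp_c·(T_c,out − T_c,in)
T_c,out = 28.3 + 720.56/(20.8 × 1.84) = 47.127 °C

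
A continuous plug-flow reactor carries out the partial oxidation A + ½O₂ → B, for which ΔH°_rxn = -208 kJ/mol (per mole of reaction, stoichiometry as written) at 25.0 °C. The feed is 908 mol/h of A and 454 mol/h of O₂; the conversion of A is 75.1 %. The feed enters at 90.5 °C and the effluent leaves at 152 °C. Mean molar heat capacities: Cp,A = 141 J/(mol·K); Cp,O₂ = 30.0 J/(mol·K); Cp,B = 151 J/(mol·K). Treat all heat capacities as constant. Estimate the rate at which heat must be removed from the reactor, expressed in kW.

Q_out = 37.1 kW

Extent of reaction ξ = 0.751 × 908 = 681.91 mol/h
Reaction term: ξ·ΔH°_rxn = 681.91 × -208 = -141840 kJ/h
Sensible, feed 90.5→25 °C: -9277.9 kJ/h
Outlet flows (mol/h): A 226.09, O₂ 113.05, B 681.91
Sensible, products 25→152 °C: 17556 kJ/h
Q = ΔH = -133560 kJ/h = -37.1 kW
Heat removed = 37.1 kW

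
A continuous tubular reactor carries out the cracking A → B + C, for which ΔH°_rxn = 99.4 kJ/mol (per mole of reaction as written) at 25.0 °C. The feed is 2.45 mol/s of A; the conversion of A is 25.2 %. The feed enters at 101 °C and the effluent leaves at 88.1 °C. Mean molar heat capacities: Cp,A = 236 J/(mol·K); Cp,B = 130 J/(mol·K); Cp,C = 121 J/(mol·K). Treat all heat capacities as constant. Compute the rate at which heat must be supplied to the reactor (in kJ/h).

Q_in = 196000 kJ/h

Extent of reaction ξ = 0.252 × 2.45 = 0.6174 mol/s
Reaction term: ξ·ΔH°_rxn = 0.6174 × 99.4 = 61.37 kJ/s
Sensible, feed 101→25 °C: -43.943 kJ/s
Outlet flows (mol/s): A 1.8326, B 0.6174, C 0.6174
Sensible, products 25→88.1 °C: 37.069 kJ/s
Q = ΔH = 54.495 kJ/s = 54.495 kW
Heat supplied = 196180 kJ/h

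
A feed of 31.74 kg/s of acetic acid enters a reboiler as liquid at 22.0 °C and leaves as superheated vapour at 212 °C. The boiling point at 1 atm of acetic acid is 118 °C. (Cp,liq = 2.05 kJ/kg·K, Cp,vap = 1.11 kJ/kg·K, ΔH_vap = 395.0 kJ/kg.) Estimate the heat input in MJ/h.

Q = 79500 MJ/h

liquid 22.0→118 °C: 196.8 kJ/kg
vaporisation at 118 °C: 395 kJ/kg
vapour 118→212 °C: 104.34 kJ/kg
Δh = 196.8 + 395 + 104.34 = 696.14 kJ/kg
Q = ṁ·Δh = 31.74 kg/s × 696.14 kJ/kg = 22095 kJ/s
|Q| = 22095 kW = 79544 MJ/h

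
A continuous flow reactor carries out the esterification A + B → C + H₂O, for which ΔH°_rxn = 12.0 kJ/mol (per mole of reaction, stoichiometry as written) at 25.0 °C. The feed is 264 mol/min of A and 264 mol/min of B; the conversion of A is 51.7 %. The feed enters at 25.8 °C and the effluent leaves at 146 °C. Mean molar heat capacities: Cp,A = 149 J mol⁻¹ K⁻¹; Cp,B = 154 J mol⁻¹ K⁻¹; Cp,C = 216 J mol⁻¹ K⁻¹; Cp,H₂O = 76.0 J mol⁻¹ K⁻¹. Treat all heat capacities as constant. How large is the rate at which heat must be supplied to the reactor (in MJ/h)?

Q_in = 664 MJ/h

Extent of reaction ξ = 0.517 × 264 = 136.49 mol/min
Reaction term: ξ·ΔH°_rxn = 136.49 × 12.0 = 1637.9 kJ/min
Sensible, feed 25.8→25 °C: -63.994 kJ/min
Outlet flows (mol/min): A 127.51, B 127.51, C 136.49, H₂O 136.49
Sensible, products 25→146 °C: 9497.4 kJ/min
Q = ΔH = 11071 kJ/min = 184.52 kW
Heat supplied = 664.27 MJ/h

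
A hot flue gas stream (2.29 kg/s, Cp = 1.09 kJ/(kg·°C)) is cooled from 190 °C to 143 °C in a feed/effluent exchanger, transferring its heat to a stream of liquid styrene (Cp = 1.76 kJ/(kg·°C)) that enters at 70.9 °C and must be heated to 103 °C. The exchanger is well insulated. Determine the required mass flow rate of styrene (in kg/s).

Heat released by hot stream: Q = 2.29 × 1.09 × (190 − 143) = 117.32 kJ/s
Energy balance on cold side (adiabatic exchanger): Q = ṁ_c·Cp_c·(T_c,out − T_c,in)
ṁ_c = 117.32 / [1.76 × (103 − 70.9)] = 2.0765 kg/s

ṁ_c = 2.08 kg/s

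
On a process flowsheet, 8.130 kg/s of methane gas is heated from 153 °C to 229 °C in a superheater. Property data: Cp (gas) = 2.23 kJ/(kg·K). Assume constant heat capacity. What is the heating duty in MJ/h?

Q = 4960 MJ/h

Q = ṁ·Cp·ΔT = 8.130 × 2.23 × (229 − 153) = 1377.9 kJ/s
Heating duty = 4960.3 MJ/h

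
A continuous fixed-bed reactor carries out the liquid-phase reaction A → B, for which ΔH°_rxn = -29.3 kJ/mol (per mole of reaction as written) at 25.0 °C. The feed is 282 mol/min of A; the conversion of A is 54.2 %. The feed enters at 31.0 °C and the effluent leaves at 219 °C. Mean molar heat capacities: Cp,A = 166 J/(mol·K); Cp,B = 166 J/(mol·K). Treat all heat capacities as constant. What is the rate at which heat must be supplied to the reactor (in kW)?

Q_in = 72.0 kW

Extent of reaction ξ = 0.542 × 282 = 152.84 mol/min
Reaction term: ξ·ΔH°_rxn = 152.84 × -29.3 = -4478.3 kJ/min
Sensible, feed 31.0→25 °C: -280.87 kJ/min
Outlet flows (mol/min): A 129.16, B 152.84
Sensible, products 25→219 °C: 9081.5 kJ/min
Q = ΔH = 4322.3 kJ/min = 72.039 kW
Heat supplied = 72.039 kW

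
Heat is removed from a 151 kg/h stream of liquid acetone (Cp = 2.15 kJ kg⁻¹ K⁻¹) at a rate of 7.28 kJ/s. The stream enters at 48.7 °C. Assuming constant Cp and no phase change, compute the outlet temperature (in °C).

T_out = -32.0 °C

Q = 7.28 kJ/s = 26208 kJ/h
ΔT = Q/(ṁ·Cp) = 26208/(151×2.15) = 80.727 K
T_out = 48.7 − 80.727 = -32.027 °C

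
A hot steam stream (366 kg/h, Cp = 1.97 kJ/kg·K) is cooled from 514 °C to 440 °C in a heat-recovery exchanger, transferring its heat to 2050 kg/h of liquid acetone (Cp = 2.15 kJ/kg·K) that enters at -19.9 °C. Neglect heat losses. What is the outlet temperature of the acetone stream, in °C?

Heat released by hot stream: Q = 366 × 1.97 × (514 − 440) = 53355 kJ/h
Energy balance on cold side (adiabatic exchanger): Q = ṁ_c·Cp_c·(T_c,out − T_c,in)
T_c,out = -19.9 + 53355/(2050 × 2.15) = -7.7944 °C

T_c,out = -7.79 °C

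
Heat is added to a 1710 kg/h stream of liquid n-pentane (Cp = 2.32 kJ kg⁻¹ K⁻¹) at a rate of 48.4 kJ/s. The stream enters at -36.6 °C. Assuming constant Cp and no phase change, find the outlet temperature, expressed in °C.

Q = 48.4 kJ/s = 174240 kJ/h
ΔT = Q/(ṁ·Cp) = 174240/(1710×2.32) = 43.92 K
T_out = -36.6 + 43.92 = 7.3201 °C

T_out = 7.32 °C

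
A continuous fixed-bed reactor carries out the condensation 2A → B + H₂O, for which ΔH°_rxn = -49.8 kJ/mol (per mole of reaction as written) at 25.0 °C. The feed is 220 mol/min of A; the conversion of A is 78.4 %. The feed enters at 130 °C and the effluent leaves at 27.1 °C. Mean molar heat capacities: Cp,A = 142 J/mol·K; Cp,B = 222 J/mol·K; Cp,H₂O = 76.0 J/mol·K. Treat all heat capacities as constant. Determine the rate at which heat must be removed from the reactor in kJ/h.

Q_out = 450000 kJ/h

Extent of reaction ξ = 0.784 × 220 / 2 = 86.24 mol/min
Reaction term: ξ·ΔH°_rxn = 86.24 × -49.8 = -4294.8 kJ/min
Sensible, feed 130→25 °C: -3280.2 kJ/min
Outlet flows (mol/min): A 47.52, B 86.24, H₂O 86.24
Sensible, products 25→27.1 °C: 68.139 kJ/min
Q = ΔH = -7506.8 kJ/min = -125.11 kW
Heat removed = 450410 kJ/h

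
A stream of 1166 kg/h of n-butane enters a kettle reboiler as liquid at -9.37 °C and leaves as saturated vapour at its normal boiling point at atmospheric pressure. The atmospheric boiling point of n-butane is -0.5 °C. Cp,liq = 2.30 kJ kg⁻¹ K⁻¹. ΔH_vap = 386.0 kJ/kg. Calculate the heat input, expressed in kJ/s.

liquid -9.37→-0.5 °C: 20.401 kJ/kg
vaporisation at -0.5 °C: 386 kJ/kg
Δh = 20.401 + 386 = 406.4 kJ/kg
Q = ṁ·Δh = 1166 kg/h × 406.4 kJ/kg = 473860 kJ/h
|Q| = 131.63 kW

Q = 132 kJ/s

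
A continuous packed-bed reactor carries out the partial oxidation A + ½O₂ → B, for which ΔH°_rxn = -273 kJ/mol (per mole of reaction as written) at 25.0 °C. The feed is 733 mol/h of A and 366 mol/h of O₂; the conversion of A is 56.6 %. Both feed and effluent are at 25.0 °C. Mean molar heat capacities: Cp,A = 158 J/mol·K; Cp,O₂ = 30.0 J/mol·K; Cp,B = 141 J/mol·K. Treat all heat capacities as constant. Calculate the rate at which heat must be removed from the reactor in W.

Q_out = 31500 W

Extent of reaction ξ = 0.566 × 733 = 414.88 mol/h
Reaction term: ξ·ΔH°_rxn = 414.88 × -273 = -113260 kJ/h
Q = ΔH = -113260 kJ/h = -31.462 kW
Heat removed = 31462 W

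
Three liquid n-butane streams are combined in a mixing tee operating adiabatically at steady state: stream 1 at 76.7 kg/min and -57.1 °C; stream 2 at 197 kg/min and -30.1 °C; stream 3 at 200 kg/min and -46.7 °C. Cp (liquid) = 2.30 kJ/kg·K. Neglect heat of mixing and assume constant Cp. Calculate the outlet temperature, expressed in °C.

No heat crosses the boundary, so H_out = H_in.
T_out = Σ ṁᵢCp,ᵢTᵢ / Σ ṁᵢCp,ᵢ
      = -45193 / 1089.5 = -41.48 °C

T_out = -41.5 °C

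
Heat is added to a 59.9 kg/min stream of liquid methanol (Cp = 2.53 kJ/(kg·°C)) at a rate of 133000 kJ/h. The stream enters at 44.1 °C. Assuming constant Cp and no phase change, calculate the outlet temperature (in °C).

Q = 133000 kJ/h = 2216.7 kJ/min
ΔT = Q/(ṁ·Cp) = 2216.7/(59.9×2.53) = 14.627 K
T_out = 44.1 + 14.627 = 58.727 °C

T_out = 58.7 °C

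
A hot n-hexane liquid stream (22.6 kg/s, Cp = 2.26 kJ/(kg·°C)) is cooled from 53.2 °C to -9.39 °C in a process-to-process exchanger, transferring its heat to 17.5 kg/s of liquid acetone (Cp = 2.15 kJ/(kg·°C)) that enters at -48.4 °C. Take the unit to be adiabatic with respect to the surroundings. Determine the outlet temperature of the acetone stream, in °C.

T_c,out = 36.6 °C

Heat released by hot stream: Q = 22.6 × 2.26 × (53.2 − -9.39) = 3196.8 kJ/s
Energy balance on cold side (adiabatic exchanger): Q = ṁ_c·Cp_c·(T_c,out − T_c,in)
T_c,out = -48.4 + 3196.8/(17.5 × 2.15) = 36.566 °C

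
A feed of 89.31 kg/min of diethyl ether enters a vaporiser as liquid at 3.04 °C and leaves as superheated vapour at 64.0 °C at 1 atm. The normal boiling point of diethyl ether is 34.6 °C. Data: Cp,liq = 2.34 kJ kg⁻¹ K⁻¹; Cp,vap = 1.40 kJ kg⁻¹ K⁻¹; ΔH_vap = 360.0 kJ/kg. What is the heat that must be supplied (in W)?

Q = 707000 W

liquid 3.04→34.6 °C: 73.85 kJ/kg
vaporisation at 34.6 °C: 360 kJ/kg
vapour 34.6→64.0 °C: 41.16 kJ/kg
Δh = 73.85 + 360 + 41.16 = 475.01 kJ/kg
Q = ṁ·Δh = 89.31 kg/min × 475.01 kJ/kg = 42423 kJ/min
|Q| = 707.05 kW = 707050 W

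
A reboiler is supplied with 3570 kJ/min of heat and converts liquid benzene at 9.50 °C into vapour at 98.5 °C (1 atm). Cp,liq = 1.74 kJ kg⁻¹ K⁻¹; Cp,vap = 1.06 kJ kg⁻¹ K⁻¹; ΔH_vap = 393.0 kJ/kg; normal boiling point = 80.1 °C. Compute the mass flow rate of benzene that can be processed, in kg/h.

ṁ = 400 kg/h

Δh = 1.74×(80.1−9.50) + 393.0 + 1.06×(98.5−80.1) = 535.35 kJ/kg
Q = 3570 kJ/min = 59.5 kJ/s = 214200 kJ/h
ṁ = Q/Δh = 214200 / 535.35 = 400.11 kg/h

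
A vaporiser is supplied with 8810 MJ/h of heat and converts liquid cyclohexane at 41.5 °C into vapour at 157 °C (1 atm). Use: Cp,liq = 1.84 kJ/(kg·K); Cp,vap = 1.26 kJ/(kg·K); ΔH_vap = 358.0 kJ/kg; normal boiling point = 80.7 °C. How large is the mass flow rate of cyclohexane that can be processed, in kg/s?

Δh = 1.84×(80.7−41.5) + 358.0 + 1.26×(157−80.7) = 526.27 kJ/kg
Q = 8810 MJ/h = 2447.2 kJ/s = 2447.2 kJ/s
ṁ = Q/Δh = 2447.2 / 526.27 = 4.6502 kg/s

ṁ = 4.65 kg/s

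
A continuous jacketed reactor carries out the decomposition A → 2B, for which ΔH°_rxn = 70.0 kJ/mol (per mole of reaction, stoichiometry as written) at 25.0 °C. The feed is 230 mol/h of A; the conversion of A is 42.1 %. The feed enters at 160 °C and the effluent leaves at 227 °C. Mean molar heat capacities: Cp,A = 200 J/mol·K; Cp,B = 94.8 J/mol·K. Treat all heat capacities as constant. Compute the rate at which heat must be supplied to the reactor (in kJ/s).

Extent of reaction ξ = 0.421 × 230 = 96.83 mol/h
Reaction term: ξ·ΔH°_rxn = 96.83 × 70.0 = 6778.1 kJ/h
Sensible, feed 160→25 °C: -6210 kJ/h
Outlet flows (mol/h): A 133.17, B 193.66
Sensible, products 25→227 °C: 9088.6 kJ/h
Q = ΔH = 9656.7 kJ/h = 2.6824 kW
Heat supplied = 2.6824 kJ/s

Q_in = 2.68 kJ/s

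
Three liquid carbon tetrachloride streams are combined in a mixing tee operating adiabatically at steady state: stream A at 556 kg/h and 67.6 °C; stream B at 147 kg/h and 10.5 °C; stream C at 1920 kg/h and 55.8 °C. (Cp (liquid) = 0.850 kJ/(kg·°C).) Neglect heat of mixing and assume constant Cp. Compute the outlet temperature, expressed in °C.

T_out = 55.8 °C

No heat crosses the boundary, so H_out = H_in.
T_out = Σ ṁᵢCp,ᵢTᵢ / Σ ṁᵢCp,ᵢ
      = 124330 / 2229.6 = 55.763 °C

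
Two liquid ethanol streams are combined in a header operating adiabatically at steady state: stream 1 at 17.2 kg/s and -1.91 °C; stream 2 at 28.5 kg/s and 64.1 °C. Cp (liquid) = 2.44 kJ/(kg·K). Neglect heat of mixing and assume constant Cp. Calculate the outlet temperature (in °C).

T_out = 39.3 °C

Energy balance with Q = 0: Σ ṁᵢCp,ᵢ(T_out − Tᵢ) = 0
Σ ṁᵢCp,ᵢTᵢ = 17.2×2.44×-1.91 + 28.5×2.44×64.1 = 4377.4
Σ ṁᵢCp,ᵢ = 17.2×2.44 + 28.5×2.44 = 111.51
T_out = 4377.4 / 111.51 = 39.256 °C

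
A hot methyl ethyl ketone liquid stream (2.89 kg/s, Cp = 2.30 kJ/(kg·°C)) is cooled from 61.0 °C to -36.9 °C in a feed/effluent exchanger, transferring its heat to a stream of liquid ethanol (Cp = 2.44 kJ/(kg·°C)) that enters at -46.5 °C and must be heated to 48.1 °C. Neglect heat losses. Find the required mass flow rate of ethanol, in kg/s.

ṁ_c = 2.82 kg/s

Heat released by hot stream: Q = 2.89 × 2.30 × (61.0 − -36.9) = 650.74 kJ/s
Energy balance on cold side (adiabatic exchanger): Q = ṁ_c·Cp_c·(T_c,out − T_c,in)
ṁ_c = 650.74 / [2.44 × (48.1 − -46.5)] = 2.8192 kg/s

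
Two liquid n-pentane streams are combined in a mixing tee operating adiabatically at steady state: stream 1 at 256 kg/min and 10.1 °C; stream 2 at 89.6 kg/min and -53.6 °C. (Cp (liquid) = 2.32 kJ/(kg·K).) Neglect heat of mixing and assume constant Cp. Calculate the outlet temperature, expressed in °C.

T_out = -6.41 °C

No heat crosses the boundary, so H_out = H_in.
T_out = Σ ṁᵢCp,ᵢTᵢ / Σ ṁᵢCp,ᵢ
      = -5143.3 / 801.79 = -6.4148 °C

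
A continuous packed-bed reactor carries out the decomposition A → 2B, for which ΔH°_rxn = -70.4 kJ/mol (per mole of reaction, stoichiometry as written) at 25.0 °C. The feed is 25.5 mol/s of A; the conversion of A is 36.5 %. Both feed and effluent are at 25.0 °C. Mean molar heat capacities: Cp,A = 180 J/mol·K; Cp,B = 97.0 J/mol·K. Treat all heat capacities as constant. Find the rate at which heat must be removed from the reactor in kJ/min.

Extent of reaction ξ = 0.365 × 25.5 = 9.3075 mol/s
Reaction term: ξ·ΔH°_rxn = 9.3075 × -70.4 = -655.25 kJ/s
Q = ΔH = -655.25 kJ/s = -655.25 kW
Heat removed = 39315 kJ/min

Q_out = 39300 kJ/min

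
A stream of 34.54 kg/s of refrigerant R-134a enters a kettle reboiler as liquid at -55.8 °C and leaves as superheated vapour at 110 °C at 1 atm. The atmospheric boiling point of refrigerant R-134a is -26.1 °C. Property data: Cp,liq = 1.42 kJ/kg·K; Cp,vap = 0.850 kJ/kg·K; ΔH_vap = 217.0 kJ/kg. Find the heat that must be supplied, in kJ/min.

liquid -55.8→-26.1 °C: 42.174 kJ/kg
vaporisation at -26.1 °C: 217 kJ/kg
vapour -26.1→110 °C: 115.68 kJ/kg
Δh = 42.174 + 217 + 115.68 = 374.86 kJ/kg
Q = ṁ·Δh = 34.54 kg/s × 374.86 kJ/kg = 12948 kJ/s
|Q| = 12948 kW = 776860 kJ/min

Q = 777000 kJ/min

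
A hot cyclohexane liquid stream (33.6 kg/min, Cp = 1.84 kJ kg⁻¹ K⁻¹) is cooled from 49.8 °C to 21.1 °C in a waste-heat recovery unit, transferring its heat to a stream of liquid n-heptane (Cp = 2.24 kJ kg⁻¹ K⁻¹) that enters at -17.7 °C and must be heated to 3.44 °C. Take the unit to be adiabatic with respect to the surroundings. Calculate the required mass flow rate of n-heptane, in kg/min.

ṁ_c = 37.5 kg/min

Heat released by hot stream: Q = 33.6 × 1.84 × (49.8 − 21.1) = 1774.3 kJ/min
Energy balance on cold side (adiabatic exchanger): Q = ṁ_c·Cp_c·(T_c,out − T_c,in)
ṁ_c = 1774.3 / [2.24 × (3.44 − -17.7)] = 37.47 kg/min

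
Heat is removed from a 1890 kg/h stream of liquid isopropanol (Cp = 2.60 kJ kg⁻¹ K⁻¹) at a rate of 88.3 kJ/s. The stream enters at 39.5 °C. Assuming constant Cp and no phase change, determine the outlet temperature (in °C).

Q = 88.3 kJ/s = 317880 kJ/h
ΔT = Q/(ṁ·Cp) = 317880/(1890×2.60) = 64.689 K
T_out = 39.5 − 64.689 = -25.189 °C

T_out = -25.2 °C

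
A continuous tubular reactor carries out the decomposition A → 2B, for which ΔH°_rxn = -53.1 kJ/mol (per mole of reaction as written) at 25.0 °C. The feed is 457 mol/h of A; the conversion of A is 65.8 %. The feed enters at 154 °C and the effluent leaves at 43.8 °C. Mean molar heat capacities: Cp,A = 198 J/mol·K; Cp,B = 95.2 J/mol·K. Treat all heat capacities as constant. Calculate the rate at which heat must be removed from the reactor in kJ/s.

Q_out = 7.22 kJ/s

Extent of reaction ξ = 0.658 × 457 = 300.71 mol/h
Reaction term: ξ·ΔH°_rxn = 300.71 × -53.1 = -15967 kJ/h
Sensible, feed 154→25 °C: -11673 kJ/h
Outlet flows (mol/h): A 156.29, B 601.41
Sensible, products 25→43.8 °C: 1658.2 kJ/h
Q = ΔH = -25982 kJ/h = -7.2172 kW
Heat removed = 7.2172 kJ/s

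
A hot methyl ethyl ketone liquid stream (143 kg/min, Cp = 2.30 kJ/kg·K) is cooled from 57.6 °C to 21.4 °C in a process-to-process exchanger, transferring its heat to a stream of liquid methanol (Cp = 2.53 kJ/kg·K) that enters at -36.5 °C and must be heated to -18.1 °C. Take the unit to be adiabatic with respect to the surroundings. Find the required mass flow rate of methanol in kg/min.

ṁ_c = 256 kg/min

Heat released by hot stream: Q = 143 × 2.30 × (57.6 − 21.4) = 11906 kJ/min
Energy balance on cold side (adiabatic exchanger): Q = ṁ_c·Cp_c·(T_c,out − T_c,in)
ṁ_c = 11906 / [2.53 × (-18.1 − -36.5)] = 255.76 kg/min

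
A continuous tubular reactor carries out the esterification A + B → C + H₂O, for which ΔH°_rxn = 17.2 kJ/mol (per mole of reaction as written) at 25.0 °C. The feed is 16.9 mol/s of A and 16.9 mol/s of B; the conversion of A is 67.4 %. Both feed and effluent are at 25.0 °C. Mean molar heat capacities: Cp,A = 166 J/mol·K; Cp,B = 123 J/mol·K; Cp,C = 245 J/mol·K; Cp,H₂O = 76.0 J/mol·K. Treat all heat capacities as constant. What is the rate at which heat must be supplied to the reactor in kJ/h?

Q_in = 705000 kJ/h

Extent of reaction ξ = 0.674 × 16.9 = 11.391 mol/s
Reaction term: ξ·ΔH°_rxn = 11.391 × 17.2 = 195.92 kJ/s
Q = ΔH = 195.92 kJ/s = 195.92 kW
Heat supplied = 705310 kJ/h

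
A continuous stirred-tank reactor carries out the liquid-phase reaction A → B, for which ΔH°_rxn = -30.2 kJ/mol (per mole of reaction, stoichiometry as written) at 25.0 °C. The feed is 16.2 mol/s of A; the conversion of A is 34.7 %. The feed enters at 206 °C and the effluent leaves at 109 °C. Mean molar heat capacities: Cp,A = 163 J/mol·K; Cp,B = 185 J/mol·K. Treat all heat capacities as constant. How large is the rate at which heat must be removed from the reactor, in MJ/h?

Q_out = 1500 MJ/h

Extent of reaction ξ = 0.347 × 16.2 = 5.6214 mol/s
Reaction term: ξ·ΔH°_rxn = 5.6214 × -30.2 = -169.77 kJ/s
Sensible, feed 206→25 °C: -477.95 kJ/s
Outlet flows (mol/s): A 10.579, B 5.6214
Sensible, products 25→109 °C: 232.2 kJ/s
Q = ΔH = -415.52 kJ/s = -415.52 kW
Heat removed = 1495.9 MJ/h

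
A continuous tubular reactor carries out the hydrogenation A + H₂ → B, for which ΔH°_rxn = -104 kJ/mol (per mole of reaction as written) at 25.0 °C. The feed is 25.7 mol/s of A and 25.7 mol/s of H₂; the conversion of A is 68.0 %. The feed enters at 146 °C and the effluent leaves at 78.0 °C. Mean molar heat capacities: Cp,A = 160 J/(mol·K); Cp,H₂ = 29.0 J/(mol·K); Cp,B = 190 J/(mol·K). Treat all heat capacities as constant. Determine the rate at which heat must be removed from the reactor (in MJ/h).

Extent of reaction ξ = 0.680 × 25.7 = 17.476 mol/s
Reaction term: ξ·ΔH°_rxn = 17.476 × -104 = -1817.5 kJ/s
Sensible, feed 146→25 °C: -587.73 kJ/s
Outlet flows (mol/s): A 8.224, H₂ 8.224, B 17.476
Sensible, products 25→78.0 °C: 258.36 kJ/s
Q = ΔH = -2146.9 kJ/s = -2146.9 kW
Heat removed = 7728.7 MJ/h

Q_out = 7730 MJ/h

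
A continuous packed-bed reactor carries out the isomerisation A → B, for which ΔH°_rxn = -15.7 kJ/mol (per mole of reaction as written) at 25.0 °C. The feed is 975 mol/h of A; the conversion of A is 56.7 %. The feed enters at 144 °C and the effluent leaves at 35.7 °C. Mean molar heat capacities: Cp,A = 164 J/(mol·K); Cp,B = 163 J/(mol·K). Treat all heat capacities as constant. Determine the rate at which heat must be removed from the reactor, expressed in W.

Extent of reaction ξ = 0.567 × 975 = 552.82 mol/h
Reaction term: ξ·ΔH°_rxn = 552.82 × -15.7 = -8679.4 kJ/h
Sensible, feed 144→25 °C: -19028 kJ/h
Outlet flows (mol/h): A 422.18, B 552.82
Sensible, products 25→35.7 °C: 1705 kJ/h
Q = ΔH = -26002 kJ/h = -7.2229 kW
Heat removed = 7222.9 W

Q_out = 7220 W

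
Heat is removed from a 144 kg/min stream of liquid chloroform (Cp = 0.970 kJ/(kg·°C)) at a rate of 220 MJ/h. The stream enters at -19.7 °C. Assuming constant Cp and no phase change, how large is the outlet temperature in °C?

T_out = -46.0 °C

Q = 220 MJ/h = 3666.7 kJ/min
ΔT = Q/(ṁ·Cp) = 3666.7/(144×0.970) = 26.25 K
T_out = -19.7 − 26.25 = -45.95 °C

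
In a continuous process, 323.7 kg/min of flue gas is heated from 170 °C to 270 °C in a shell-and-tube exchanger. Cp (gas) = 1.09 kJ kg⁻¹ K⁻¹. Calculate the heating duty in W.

Q = 588000 W

Q = ṁ·Cp·ΔT = 323.7 × 1.09 × (270 − 170) = 35283 kJ/min
Converting: 35283 / 60 s = 588.06 kW
Heating duty = 588060 W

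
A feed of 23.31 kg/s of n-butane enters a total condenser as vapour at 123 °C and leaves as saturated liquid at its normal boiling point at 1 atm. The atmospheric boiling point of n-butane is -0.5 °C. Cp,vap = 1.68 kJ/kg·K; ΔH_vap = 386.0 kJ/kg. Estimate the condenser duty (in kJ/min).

Q_c = 830000 kJ/min

vapour 123→-0.5 °C: -207.48 kJ/kg
condensation at -0.5 °C: -386 kJ/kg
Δh = -207.48 + -386 = -593.48 kJ/kg
Q = ṁ·Δh = 23.31 kg/s × -593.48 kJ/kg = -13834 kJ/s
|Q| = 13834 kW = 830040 kJ/min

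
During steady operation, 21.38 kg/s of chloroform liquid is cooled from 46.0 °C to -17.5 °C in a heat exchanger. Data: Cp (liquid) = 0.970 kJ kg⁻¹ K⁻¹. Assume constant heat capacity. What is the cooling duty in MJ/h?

Q_c = 4740 MJ/h

Q = ṁ·Cp·ΔT = 21.38 × 0.970 × (-17.5 − 46.0) = -1316.9 kJ/s
Cooling duty = 4740.8 MJ/h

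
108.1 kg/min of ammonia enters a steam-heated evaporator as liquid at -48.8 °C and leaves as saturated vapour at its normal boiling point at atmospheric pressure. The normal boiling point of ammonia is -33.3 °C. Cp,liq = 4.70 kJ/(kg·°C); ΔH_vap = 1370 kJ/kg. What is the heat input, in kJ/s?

liquid -48.8→-33.3 °C: 72.85 kJ/kg
vaporisation at -33.3 °C: 1370 kJ/kg
Δh = 72.85 + 1370 = 1442.8 kJ/kg
Q = ṁ·Δh = 108.1 kg/min × 1442.8 kJ/kg = 155970 kJ/min
|Q| = 2599.5 kW

Q = 2600 kJ/s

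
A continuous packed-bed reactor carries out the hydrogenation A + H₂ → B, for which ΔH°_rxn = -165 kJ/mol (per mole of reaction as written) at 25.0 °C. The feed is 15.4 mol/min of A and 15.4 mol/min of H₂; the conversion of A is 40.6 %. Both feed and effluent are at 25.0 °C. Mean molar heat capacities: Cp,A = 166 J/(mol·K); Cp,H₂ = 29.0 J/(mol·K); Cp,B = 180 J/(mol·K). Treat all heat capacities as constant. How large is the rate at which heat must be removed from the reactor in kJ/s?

Q_out = 17.2 kJ/s

Extent of reaction ξ = 0.406 × 15.4 = 6.2524 mol/min
Reaction term: ξ·ΔH°_rxn = 6.2524 × -165 = -1031.6 kJ/min
Q = ΔH = -1031.6 kJ/min = -17.194 kW
Heat removed = 17.194 kJ/s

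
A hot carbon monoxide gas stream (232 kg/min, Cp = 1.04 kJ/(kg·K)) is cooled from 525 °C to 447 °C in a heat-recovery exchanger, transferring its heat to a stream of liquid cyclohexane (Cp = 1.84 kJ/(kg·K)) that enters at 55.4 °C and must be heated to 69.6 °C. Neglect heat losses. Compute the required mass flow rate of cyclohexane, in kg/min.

Heat released by hot stream: Q = 232 × 1.04 × (525 − 447) = 18820 kJ/min
Energy balance on cold side (adiabatic exchanger): Q = ṁ_c·Cp_c·(T_c,out − T_c,in)
ṁ_c = 18820 / [1.84 × (69.6 − 55.4)] = 720.29 kg/min

ṁ_c = 720 kg/min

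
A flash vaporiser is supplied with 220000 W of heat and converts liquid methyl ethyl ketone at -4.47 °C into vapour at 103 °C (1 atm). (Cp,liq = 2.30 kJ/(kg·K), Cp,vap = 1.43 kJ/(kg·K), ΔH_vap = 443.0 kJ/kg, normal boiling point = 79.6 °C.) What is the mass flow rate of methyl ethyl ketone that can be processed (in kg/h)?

Δh = 2.30×(79.6−-4.47) + 443.0 + 1.43×(103−79.6) = 669.82 kJ/kg
Q = 220000 W = 220 kJ/s = 792000 kJ/h
ṁ = Q/Δh = 792000 / 669.82 = 1182.4 kg/h

ṁ = 1180 kg/h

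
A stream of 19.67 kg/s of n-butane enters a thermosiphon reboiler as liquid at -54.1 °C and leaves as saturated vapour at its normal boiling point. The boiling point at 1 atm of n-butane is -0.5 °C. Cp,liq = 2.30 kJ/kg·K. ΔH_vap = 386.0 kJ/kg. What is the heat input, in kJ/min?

Q = 601000 kJ/min

liquid -54.1→-0.5 °C: 123.28 kJ/kg
vaporisation at -0.5 °C: 386 kJ/kg
Δh = 123.28 + 386 = 509.28 kJ/kg
Q = ṁ·Δh = 19.67 kg/s × 509.28 kJ/kg = 10018 kJ/s
|Q| = 10018 kW = 601050 kJ/min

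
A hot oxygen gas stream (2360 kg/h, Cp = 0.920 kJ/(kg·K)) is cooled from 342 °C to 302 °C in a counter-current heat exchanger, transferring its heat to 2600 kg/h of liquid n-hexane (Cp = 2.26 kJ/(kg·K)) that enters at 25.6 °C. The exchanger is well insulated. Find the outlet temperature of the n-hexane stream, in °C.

Heat released by hot stream: Q = 2360 × 0.920 × (342 − 302) = 86848 kJ/h
Energy balance on cold side (adiabatic exchanger): Q = ṁ_c·Cp_c·(T_c,out − T_c,in)
T_c,out = 25.6 + 86848/(2600 × 2.26) = 40.38 °C

T_c,out = 40.4 °C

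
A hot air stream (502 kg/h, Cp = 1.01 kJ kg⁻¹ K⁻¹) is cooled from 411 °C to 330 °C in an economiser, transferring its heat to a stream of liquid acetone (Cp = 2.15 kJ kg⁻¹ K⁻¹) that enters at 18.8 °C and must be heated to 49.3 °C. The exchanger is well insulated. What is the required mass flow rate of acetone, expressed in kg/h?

Heat released by hot stream: Q = 502 × 1.01 × (411 − 330) = 41069 kJ/h
Energy balance on cold side (adiabatic exchanger): Q = ṁ_c·Cp_c·(T_c,out − T_c,in)
ṁ_c = 41069 / [2.15 × (49.3 − 18.8)] = 626.28 kg/h

ṁ_c = 626 kg/h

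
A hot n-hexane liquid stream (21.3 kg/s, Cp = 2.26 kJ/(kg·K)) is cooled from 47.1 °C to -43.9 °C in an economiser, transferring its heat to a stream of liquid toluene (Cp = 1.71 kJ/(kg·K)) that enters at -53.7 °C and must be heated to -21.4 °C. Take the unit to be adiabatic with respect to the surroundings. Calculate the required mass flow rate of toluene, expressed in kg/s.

Heat released by hot stream: Q = 21.3 × 2.26 × (47.1 − -43.9) = 4380.6 kJ/s
Energy balance on cold side (adiabatic exchanger): Q = ṁ_c·Cp_c·(T_c,out − T_c,in)
ṁ_c = 4380.6 / [1.71 × (-21.4 − -53.7)] = 79.311 kg/s

ṁ_c = 79.3 kg/s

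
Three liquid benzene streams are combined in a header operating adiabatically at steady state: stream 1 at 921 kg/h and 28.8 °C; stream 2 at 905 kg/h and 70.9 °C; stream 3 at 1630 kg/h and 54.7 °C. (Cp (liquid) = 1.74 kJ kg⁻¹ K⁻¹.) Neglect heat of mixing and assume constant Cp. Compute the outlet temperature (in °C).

Energy balance with Q = 0: Σ ṁᵢCp,ᵢ(T_out − Tᵢ) = 0
Σ ṁᵢCp,ᵢTᵢ = 921×1.74×28.8 + 905×1.74×70.9 + 1630×1.74×54.7 = 312940
Σ ṁᵢCp,ᵢ = 921×1.74 + 905×1.74 + 1630×1.74 = 6013.4
T_out = 312940 / 6013.4 = 52.04 °C

T_out = 52.0 °C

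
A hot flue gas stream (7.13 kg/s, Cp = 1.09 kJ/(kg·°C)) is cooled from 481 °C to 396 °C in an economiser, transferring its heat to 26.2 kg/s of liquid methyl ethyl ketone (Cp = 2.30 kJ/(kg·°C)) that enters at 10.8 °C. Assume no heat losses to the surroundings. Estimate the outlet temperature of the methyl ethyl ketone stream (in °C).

Heat released by hot stream: Q = 7.13 × 1.09 × (481 − 396) = 660.59 kJ/s
Energy balance on cold side (adiabatic exchanger): Q = ṁ_c·Cp_c·(T_c,out − T_c,in)
T_c,out = 10.8 + 660.59/(26.2 × 2.30) = 21.762 °C

T_c,out = 21.8 °C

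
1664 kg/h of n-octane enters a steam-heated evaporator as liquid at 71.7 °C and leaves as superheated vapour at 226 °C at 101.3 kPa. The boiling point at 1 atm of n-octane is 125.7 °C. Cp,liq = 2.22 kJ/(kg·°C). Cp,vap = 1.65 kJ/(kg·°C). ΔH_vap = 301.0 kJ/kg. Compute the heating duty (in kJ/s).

Q = 271 kJ/s

liquid 71.7→125.7 °C: 119.88 kJ/kg
vaporisation at 125.7 °C: 301 kJ/kg
vapour 125.7→226 °C: 165.49 kJ/kg
Δh = 119.88 + 301 + 165.49 = 586.38 kJ/kg
Q = ṁ·Δh = 1664 kg/h × 586.38 kJ/kg = 975730 kJ/h
|Q| = 271.04 kW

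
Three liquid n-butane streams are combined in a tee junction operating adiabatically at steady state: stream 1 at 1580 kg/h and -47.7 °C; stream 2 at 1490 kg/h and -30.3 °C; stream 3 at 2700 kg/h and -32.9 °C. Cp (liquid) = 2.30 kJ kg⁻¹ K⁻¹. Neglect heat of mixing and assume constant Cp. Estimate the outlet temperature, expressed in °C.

No heat crosses the boundary, so H_out = H_in.
T_out = Σ ṁᵢCp,ᵢTᵢ / Σ ṁᵢCp,ᵢ
      = -481490 / 13271 = -36.281 °C

T_out = -36.3 °C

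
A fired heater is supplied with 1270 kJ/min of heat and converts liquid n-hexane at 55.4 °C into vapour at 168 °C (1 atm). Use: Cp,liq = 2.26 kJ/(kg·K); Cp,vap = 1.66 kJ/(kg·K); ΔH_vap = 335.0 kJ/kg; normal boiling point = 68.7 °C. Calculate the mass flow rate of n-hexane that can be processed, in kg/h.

ṁ = 144 kg/h

Δh = 2.26×(68.7−55.4) + 335.0 + 1.66×(168−68.7) = 529.9 kJ/kg
Q = 1270 kJ/min = 21.167 kJ/s = 76200 kJ/h
ṁ = Q/Δh = 76200 / 529.9 = 143.8 kg/h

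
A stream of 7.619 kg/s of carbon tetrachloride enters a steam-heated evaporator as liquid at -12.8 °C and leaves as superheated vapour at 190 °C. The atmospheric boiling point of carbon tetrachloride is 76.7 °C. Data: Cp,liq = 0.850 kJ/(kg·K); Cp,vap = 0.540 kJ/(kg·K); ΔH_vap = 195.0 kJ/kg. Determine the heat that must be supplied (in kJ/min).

Q = 152000 kJ/min

liquid -12.8→76.7 °C: 76.075 kJ/kg
vaporisation at 76.7 °C: 195 kJ/kg
vapour 76.7→190 °C: 61.182 kJ/kg
Δh = 76.075 + 195 + 61.182 = 332.26 kJ/kg
Q = ṁ·Δh = 7.619 kg/s × 332.26 kJ/kg = 2531.5 kJ/s
|Q| = 2531.5 kW = 151890 kJ/min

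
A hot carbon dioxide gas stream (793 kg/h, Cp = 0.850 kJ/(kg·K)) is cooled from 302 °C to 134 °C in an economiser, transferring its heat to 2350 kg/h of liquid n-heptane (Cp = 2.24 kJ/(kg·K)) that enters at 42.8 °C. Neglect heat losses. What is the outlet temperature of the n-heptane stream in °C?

T_c,out = 64.3 °C

Heat released by hot stream: Q = 793 × 0.850 × (302 − 134) = 113240 kJ/h
Energy balance on cold side (adiabatic exchanger): Q = ṁ_c·Cp_c·(T_c,out − T_c,in)
T_c,out = 42.8 + 113240/(2350 × 2.24) = 64.312 °C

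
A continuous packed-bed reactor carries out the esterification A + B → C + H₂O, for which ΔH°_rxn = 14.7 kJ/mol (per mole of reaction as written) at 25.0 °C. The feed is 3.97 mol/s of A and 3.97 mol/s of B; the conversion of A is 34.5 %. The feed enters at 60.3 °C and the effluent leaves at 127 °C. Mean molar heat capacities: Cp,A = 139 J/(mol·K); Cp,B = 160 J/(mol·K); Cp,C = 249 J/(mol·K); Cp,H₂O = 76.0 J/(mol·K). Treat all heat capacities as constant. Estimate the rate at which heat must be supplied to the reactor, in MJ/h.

Q_in = 371 MJ/h

Extent of reaction ξ = 0.345 × 3.97 = 1.3697 mol/s
Reaction term: ξ·ΔH°_rxn = 1.3697 × 14.7 = 20.134 kJ/s
Sensible, feed 60.3→25 °C: -41.902 kJ/s
Outlet flows (mol/s): A 2.6004, B 2.6004, C 1.3697, H₂O 1.3697
Sensible, products 25→127 °C: 124.71 kJ/s
Q = ΔH = 102.94 kJ/s = 102.94 kW
Heat supplied = 370.59 MJ/h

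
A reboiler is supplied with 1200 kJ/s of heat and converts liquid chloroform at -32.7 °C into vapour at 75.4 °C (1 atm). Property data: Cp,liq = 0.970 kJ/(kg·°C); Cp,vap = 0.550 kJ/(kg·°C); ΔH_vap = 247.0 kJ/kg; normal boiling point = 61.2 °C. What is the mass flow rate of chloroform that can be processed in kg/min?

ṁ = 208 kg/min

Δh = 0.970×(61.2−-32.7) + 247.0 + 0.550×(75.4−61.2) = 345.89 kJ/kg
Q = 1200 kJ/s = 1200 kJ/s = 72000 kJ/min
ṁ = Q/Δh = 72000 / 345.89 = 208.16 kg/min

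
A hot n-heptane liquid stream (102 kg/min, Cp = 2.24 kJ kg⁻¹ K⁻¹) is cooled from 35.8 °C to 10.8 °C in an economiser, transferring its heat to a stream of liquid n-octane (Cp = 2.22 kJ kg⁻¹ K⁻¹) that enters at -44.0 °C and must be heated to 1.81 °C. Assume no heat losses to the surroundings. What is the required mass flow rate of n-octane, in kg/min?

ṁ_c = 56.2 kg/min

Heat released by hot stream: Q = 102 × 2.24 × (35.8 − 10.8) = 5712 kJ/min
Energy balance on cold side (adiabatic exchanger): Q = ṁ_c·Cp_c·(T_c,out − T_c,in)
ṁ_c = 5712 / [2.22 × (1.81 − -44.0)] = 56.166 kg/min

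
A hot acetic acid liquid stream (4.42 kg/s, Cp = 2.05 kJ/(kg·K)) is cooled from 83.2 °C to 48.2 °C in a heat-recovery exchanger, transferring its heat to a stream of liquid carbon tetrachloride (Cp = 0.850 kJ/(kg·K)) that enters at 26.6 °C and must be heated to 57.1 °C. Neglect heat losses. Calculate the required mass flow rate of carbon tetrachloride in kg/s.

ṁ_c = 12.2 kg/s

Heat released by hot stream: Q = 4.42 × 2.05 × (83.2 − 48.2) = 317.13 kJ/s
Energy balance on cold side (adiabatic exchanger): Q = ṁ_c·Cp_c·(T_c,out − T_c,in)
ṁ_c = 317.13 / [0.850 × (57.1 − 26.6)] = 12.233 kg/s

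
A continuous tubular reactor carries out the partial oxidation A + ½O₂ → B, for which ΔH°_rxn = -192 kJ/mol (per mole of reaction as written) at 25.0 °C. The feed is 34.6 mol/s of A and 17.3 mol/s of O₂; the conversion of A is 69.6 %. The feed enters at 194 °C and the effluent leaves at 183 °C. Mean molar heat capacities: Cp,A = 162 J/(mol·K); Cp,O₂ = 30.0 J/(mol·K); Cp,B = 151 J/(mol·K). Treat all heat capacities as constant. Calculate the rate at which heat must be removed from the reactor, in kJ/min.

Extent of reaction ξ = 0.696 × 34.6 = 24.082 mol/s
Reaction term: ξ·ΔH°_rxn = 24.082 × -192 = -4623.7 kJ/s
Sensible, feed 194→25 °C: -1035 kJ/s
Outlet flows (mol/s): A 10.518, O₂ 5.2592, B 24.082
Sensible, products 25→183 °C: 868.7 kJ/s
Q = ΔH = -4790 kJ/s = -4790 kW
Heat removed = 287400 kJ/min

Q_out = 287000 kJ/min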